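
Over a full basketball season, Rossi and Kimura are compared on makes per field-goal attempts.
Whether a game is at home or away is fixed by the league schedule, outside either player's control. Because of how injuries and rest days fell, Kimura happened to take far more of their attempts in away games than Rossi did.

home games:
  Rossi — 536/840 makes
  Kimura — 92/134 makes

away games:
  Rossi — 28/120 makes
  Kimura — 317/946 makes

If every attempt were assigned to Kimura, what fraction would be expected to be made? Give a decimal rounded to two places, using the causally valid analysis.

0.50

Since game venue is a pre-existing factor (not a product of the player) and it affects the outcome on its own, it is a confounder. The stratified rates, not the pooled rate, identify the causal effect.
Standardising Kimura to the population game venue mix: 0.477·92/134 + 0.523·317/946 = 0.503.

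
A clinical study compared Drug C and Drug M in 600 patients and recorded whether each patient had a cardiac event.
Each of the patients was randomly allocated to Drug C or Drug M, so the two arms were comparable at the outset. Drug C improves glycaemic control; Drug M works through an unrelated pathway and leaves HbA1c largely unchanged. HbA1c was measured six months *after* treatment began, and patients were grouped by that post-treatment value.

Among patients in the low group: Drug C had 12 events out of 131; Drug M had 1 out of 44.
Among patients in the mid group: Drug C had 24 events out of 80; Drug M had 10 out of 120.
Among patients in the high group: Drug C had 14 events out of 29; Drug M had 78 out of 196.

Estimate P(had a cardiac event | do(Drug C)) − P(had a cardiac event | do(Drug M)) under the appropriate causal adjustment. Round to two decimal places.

HbA1c lies on the pathway drug → HbA1c → outcome, so adjusting for it blocks the indirect effect. For the total causal effect of drug, use the unadjusted pooled rates.
The causal difference is the pooled difference: 0.208 − 0.247 = -0.039.

-0.04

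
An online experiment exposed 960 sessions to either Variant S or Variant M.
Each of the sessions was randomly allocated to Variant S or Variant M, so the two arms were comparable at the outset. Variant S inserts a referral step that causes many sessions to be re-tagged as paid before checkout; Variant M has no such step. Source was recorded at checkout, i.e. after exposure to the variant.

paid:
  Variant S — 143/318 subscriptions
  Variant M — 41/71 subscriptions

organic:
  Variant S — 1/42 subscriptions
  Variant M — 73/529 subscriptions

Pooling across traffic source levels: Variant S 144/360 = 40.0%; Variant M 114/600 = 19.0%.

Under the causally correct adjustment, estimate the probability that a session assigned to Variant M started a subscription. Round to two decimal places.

0.19

Stratifying would compare variants among sessions the variants themselves sorted into traffic source groups — a form of selection on an intermediate. The unconditioned pooled rates give the total causal effect.
So P(outcome | do(Variant M)) is just the pooled rate for Variant M: 114/600 = 0.190.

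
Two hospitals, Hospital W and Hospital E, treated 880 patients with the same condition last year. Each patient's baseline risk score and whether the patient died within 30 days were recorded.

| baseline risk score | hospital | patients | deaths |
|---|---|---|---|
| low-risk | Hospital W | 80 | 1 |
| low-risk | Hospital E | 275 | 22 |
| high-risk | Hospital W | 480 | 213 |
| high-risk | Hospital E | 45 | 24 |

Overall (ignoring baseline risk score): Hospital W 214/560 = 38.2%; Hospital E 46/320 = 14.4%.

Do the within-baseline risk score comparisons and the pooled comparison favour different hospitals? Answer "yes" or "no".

yes

Within each baseline risk score level (low-risk 1.2% vs 8.0%; high-risk 44.4% vs 53.3%), Hospital W has the lower rate every time. Pooled: 38.2% vs 14.4% — Hospital E has the lower rate overall. The two comparisons disagree.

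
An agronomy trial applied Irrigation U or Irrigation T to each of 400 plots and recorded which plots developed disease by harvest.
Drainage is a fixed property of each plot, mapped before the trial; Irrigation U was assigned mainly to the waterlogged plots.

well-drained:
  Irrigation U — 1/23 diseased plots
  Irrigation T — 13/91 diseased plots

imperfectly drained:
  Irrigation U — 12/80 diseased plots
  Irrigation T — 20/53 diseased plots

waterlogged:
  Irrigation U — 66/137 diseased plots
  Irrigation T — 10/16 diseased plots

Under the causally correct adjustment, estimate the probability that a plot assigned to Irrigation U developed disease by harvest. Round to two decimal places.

0.25

Field drainage is set before the irrigation has any effect — it is not caused by the irrigation — and it independently drives the outcome. That makes it a confounder, so the causal comparison is within field drainage levels.
Standardising Irrigation U to the population field drainage mix: 0.285·1/23 + 0.333·12/80 + 0.383·66/137 = 0.247.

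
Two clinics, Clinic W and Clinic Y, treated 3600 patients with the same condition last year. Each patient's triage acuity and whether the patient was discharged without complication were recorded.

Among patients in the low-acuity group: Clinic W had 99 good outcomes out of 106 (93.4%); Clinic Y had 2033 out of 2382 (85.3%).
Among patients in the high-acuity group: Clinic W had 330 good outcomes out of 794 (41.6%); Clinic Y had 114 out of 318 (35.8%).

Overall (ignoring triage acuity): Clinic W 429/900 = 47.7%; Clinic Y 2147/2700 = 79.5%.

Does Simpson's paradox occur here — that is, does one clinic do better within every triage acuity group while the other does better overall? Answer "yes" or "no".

yes

Within each triage acuity level (low-acuity 93.4% vs 85.3%; high-acuity 41.6% vs 35.8%), Clinic W has the higher rate every time. Pooled: 47.7% vs 79.5% — Clinic Y has the higher rate overall. The two comparisons disagree.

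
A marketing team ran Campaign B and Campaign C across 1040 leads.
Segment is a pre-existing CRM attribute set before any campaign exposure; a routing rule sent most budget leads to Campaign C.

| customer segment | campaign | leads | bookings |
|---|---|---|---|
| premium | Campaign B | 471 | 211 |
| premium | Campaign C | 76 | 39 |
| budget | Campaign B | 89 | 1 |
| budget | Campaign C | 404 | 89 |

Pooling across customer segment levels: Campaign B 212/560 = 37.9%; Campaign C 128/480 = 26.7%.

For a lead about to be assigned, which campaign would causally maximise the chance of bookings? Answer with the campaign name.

Campaign C

The customer segment-specific comparison favours Campaign C throughout, but the pooled figures favour Campaign B. The question is whether to condition on customer segment.
Customer segment differs across campaigns for reasons unrelated to any effect of the campaign itself, and it separately predicts the outcome — a classic confounder. We must compare within customer segment levels.
Within each level — premium: 44.8% vs 51.3%; budget: 1.1% vs 22.0% — Campaign C is higher every time.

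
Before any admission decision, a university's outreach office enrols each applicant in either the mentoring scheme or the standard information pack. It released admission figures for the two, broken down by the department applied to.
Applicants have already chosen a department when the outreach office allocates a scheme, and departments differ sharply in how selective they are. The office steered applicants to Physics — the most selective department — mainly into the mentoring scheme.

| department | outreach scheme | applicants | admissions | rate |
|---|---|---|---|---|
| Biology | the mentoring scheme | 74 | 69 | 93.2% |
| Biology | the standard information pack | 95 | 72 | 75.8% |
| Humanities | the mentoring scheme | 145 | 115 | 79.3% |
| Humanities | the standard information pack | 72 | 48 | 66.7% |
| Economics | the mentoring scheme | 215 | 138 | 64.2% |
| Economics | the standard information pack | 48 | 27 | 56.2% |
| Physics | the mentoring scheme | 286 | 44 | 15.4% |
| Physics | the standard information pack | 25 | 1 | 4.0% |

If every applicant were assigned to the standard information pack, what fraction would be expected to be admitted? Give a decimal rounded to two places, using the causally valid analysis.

0.45

The imbalance in department arose from how applicants were allocated, not from anything the outreach scheme did; and department independently affects the outcome. The pooled gap is confounded — condition on department.
Standardising the standard information pack to the population department mix: 0.176·72/95 + 0.226·48/72 + 0.274·27/48 + 0.324·1/25 = 0.451.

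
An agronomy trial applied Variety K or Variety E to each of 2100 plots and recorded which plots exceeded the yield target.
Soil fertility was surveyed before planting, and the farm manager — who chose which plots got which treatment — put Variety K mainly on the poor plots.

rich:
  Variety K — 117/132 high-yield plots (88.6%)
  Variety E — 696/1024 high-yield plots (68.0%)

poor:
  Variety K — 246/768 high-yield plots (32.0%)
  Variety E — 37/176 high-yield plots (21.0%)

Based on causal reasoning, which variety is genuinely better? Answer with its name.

Variety K

Soil fertility satisfies the back-door criterion: it is not a descendant of the variety, and it blocks the spurious path from variety to outcome. Adjusting for it (i.e., using the within-soil fertility rates) gives the causal effect.
Within each level — rich: 88.6% vs 68.0%; poor: 32.0% vs 21.0% — Variety K is higher every time.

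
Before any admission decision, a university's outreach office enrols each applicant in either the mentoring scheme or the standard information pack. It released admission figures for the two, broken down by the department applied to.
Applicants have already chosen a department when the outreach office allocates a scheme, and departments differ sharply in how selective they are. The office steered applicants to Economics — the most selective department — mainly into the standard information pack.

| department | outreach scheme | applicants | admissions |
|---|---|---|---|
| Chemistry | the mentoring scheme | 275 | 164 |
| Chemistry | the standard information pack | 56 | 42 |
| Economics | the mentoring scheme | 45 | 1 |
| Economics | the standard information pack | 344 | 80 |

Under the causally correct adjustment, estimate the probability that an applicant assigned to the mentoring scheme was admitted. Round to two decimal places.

0.29

Department differs across outreach schemes for reasons unrelated to any effect of the outreach scheme itself, and it separately predicts the outcome — a classic confounder. We must compare within department levels.
Standardising the mentoring scheme to the population department mix: 0.460·164/275 + 0.540·1/45 = 0.286.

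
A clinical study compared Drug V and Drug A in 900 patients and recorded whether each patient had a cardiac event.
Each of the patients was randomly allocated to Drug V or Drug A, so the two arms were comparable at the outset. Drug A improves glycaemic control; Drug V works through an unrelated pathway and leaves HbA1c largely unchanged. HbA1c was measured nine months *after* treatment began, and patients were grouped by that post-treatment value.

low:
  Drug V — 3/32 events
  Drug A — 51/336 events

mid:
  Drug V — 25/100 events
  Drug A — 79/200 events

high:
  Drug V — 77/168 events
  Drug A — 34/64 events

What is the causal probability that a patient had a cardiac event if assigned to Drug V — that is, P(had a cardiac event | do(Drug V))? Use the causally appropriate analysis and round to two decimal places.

Drug V is lower inside every HbA1c stratum but Drug A is lower in aggregate. Whether to stratify depends on how HbA1c relates to the drug.
The distribution of HbA1c is itself part of what the drug does — it is an intermediate outcome. Holding it fixed would remove that part of the effect; the total effect is the pooled difference.
So P(outcome | do(Drug V)) is just the pooled rate for Drug V: 105/300 = 0.350.

0.35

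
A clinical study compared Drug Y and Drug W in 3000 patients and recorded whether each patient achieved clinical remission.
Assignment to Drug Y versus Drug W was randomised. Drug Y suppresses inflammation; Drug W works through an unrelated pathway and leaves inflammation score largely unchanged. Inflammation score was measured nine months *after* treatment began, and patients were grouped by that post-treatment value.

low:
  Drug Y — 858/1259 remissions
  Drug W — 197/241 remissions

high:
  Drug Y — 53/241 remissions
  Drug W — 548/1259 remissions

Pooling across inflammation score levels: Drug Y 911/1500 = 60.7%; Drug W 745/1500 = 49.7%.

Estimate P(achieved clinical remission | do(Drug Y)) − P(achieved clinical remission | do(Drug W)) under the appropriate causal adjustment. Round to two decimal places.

+0.11

The stratified and pooled comparisons disagree (Drug W wins within each inflammation score; Drug Y wins overall), so the answer turns on the causal role of inflammation score.
Stratifying would compare drugs among patients the drugs themselves sorted into inflammation score groups — a form of selection on an intermediate. The unconditioned pooled rates give the total causal effect.
The causal difference is the pooled difference: 0.607 − 0.497 = +0.111.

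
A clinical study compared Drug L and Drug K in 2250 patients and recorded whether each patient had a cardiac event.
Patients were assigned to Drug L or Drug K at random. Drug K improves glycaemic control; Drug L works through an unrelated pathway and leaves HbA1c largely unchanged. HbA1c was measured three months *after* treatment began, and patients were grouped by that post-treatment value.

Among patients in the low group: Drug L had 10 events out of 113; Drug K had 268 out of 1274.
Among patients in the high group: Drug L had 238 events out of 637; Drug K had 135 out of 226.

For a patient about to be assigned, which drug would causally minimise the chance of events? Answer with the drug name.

HbA1c here is a post-treatment variable shaped by the drug; conditioning on it would introduce bias rather than remove it. The overall comparison is the causal one.
Pooled: Drug L 33.1% vs Drug K 26.9%; Drug K is lower overall.

Drug K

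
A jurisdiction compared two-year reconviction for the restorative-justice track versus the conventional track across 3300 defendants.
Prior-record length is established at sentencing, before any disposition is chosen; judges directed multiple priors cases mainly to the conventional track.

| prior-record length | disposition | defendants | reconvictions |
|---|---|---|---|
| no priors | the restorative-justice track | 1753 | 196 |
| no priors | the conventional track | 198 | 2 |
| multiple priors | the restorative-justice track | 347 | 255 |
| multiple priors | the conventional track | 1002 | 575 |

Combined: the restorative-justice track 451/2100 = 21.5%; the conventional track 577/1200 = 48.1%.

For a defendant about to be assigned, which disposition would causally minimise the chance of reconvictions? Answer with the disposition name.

Within every prior-record length level the conventional track has the lower rate, yet pooled the restorative-justice track does — Simpson's reversal.
Since prior-record length is a pre-existing factor (not a product of the disposition) and it affects the outcome on its own, it is a confounder. The stratified rates, not the pooled rate, identify the causal effect.
Within each level — no priors: 11.2% vs 1.0%; multiple priors: 73.5% vs 57.4% — the conventional track is lower every time.

the conventional track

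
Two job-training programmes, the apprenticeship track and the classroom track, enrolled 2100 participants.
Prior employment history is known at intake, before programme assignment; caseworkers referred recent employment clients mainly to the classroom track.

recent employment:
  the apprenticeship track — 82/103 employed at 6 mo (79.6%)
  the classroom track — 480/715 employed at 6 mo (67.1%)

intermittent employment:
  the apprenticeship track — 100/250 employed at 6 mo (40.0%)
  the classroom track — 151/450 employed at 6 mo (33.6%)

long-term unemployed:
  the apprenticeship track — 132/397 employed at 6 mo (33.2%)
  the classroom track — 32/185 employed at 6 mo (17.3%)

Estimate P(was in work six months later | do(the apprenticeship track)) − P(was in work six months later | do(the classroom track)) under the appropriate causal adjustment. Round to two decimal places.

Prior employment history is set before the programme has any effect — it is not caused by the programme — and it independently drives the outcome. That makes it a confounder, so the causal comparison is within prior employment history levels.
Adjusting over the population distribution of prior employment history: 0.390·(0.796−0.671) + 0.333·(0.400−0.336) + 0.277·(0.332−0.173) = +0.114.

+0.11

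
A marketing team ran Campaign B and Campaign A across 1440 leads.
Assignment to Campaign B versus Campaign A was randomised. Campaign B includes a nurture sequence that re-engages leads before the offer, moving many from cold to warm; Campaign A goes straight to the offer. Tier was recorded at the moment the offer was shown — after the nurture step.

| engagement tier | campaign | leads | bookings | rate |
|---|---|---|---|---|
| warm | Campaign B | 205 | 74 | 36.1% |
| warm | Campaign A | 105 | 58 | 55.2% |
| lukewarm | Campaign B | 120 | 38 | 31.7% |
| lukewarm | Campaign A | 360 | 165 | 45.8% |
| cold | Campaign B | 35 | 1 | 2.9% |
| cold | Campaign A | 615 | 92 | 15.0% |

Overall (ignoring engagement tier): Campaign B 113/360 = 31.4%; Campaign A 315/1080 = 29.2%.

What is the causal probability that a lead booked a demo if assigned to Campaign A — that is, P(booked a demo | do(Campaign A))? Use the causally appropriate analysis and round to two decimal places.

The engagement tier-specific comparison favours Campaign A throughout, but the pooled figures favour Campaign B. The question is whether to condition on engagement tier.
Engagement tier is downstream of the campaign. One should not condition on a consequence of treatment, so the overall rates are the right comparison.
So P(outcome | do(Campaign A)) is just the pooled rate for Campaign A: 315/1080 = 0.292.

0.29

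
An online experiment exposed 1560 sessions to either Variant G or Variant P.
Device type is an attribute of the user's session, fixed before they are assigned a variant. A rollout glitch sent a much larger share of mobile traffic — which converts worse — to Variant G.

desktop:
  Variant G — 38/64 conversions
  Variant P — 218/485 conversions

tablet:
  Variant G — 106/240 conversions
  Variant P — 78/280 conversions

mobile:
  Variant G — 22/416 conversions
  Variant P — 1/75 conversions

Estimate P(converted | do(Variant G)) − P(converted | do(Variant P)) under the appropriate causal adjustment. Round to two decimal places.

+0.12

Device type satisfies the back-door criterion: it is not a descendant of the variant, and it blocks the spurious path from variant to outcome. Adjusting for it (i.e., using the within-device type rates) gives the causal effect.
Adjusting over the population distribution of device type: 0.352·(0.594−0.449) + 0.333·(0.442−0.279) + 0.315·(0.053−0.013) = +0.118.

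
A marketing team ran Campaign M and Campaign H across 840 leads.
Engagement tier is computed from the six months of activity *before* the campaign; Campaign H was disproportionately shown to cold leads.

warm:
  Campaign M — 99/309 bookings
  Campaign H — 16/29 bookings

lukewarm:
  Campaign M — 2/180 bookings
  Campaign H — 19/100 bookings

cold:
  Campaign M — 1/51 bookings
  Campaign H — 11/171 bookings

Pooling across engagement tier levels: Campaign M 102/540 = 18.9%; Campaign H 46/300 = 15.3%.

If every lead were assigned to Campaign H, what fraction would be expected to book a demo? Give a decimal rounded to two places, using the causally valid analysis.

The imbalance in engagement tier arose from how leads were allocated, not from anything the campaign did; and engagement tier independently affects the outcome. The pooled gap is confounded — condition on engagement tier.
Standardising Campaign H to the population engagement tier mix: 0.402·16/29 + 0.333·19/100 + 0.264·11/171 = 0.302.

0.30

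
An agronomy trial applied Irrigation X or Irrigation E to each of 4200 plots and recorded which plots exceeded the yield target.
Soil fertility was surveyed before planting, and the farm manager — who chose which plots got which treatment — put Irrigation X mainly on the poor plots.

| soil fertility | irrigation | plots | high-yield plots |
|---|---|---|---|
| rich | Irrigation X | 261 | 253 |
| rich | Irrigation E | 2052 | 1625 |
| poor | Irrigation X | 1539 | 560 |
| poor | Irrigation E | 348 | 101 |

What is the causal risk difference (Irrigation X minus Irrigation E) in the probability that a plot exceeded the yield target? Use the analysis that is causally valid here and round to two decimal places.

+0.13

Since soil fertility is a pre-existing factor (not a product of the irrigation) and it affects the outcome on its own, it is a confounder. The stratified rates, not the pooled rate, identify the causal effect.
Adjusting over the population distribution of soil fertility: 0.551·(0.969−0.792) + 0.449·(0.364−0.290) = +0.131.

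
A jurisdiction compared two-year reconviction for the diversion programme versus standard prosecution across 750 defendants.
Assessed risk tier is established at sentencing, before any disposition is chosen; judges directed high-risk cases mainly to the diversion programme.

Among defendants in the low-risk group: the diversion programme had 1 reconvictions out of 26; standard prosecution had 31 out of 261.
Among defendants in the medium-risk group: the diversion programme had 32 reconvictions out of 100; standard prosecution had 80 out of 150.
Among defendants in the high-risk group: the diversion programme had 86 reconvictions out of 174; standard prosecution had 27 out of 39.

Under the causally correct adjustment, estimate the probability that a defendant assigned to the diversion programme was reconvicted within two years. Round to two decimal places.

0.26

Nothing the disposition does changes assessed risk tier; the imbalance is an allocation artefact. With assessed risk tier also predicting the outcome, the pooled figure is confounded, and the within-stratum comparison is the causal one.
Standardising the diversion programme to the population assessed risk tier mix: 0.383·1/26 + 0.333·32/100 + 0.284·86/174 = 0.262.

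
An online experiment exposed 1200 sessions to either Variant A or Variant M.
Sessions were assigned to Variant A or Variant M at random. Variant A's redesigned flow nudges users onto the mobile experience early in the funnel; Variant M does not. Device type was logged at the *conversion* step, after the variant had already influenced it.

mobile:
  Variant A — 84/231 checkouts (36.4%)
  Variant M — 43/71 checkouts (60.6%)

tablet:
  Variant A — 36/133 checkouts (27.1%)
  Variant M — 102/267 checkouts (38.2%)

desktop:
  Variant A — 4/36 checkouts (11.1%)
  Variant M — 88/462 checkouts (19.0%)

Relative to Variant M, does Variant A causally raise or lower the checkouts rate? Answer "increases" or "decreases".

Device type here is a post-treatment variable shaped by the variant; conditioning on it would introduce bias rather than remove it. The overall comparison is the causal one.
Pooled: Variant A 31.0% vs Variant M 29.1%; Variant A is higher overall.

increases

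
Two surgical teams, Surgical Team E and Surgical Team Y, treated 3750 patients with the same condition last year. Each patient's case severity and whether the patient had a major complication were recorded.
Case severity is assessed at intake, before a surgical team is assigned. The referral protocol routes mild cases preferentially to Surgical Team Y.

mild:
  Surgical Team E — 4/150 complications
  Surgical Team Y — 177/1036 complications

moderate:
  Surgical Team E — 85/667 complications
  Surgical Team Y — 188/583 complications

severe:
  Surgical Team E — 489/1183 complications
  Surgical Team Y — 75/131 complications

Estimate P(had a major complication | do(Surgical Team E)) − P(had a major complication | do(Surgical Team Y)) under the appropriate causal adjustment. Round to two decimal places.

-0.17

Case severity is set before the surgical team has any effect — it is not caused by the surgical team — and it independently drives the outcome. That makes it a confounder, so the causal comparison is within case severity levels.
Adjusting over the population distribution of case severity: 0.316·(0.027−0.171) + 0.333·(0.127−0.322) + 0.350·(0.413−0.573) = -0.166.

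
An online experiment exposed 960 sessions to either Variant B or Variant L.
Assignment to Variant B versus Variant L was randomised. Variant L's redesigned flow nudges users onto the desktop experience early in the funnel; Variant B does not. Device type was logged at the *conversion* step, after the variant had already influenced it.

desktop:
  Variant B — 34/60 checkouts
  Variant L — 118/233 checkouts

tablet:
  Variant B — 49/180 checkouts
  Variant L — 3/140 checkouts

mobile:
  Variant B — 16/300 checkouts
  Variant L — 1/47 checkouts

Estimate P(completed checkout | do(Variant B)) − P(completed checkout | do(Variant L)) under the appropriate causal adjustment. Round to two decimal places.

The device type-specific comparison favours Variant B throughout, but the pooled figures favour Variant L. The question is whether to condition on device type.
Device type is recorded after the variant and is itself shifted by it — it sits on the causal path from variant to outcome. Conditioning on a mediator would strip out part of the effect we want; the pooled comparison gives the total causal effect.
The causal difference is the pooled difference: 0.183 − 0.290 = -0.107.

-0.11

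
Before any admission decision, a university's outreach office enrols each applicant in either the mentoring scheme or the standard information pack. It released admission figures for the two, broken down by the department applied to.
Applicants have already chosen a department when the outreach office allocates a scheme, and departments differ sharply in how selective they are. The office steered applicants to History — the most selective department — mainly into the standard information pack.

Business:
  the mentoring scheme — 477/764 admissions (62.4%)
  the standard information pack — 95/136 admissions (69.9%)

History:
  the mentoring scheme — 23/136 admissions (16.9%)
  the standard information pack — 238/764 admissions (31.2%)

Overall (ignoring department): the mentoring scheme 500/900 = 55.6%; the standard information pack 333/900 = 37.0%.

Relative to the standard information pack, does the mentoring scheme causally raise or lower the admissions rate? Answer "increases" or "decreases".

the standard information pack is higher inside every department stratum but the mentoring scheme is higher in aggregate. Whether to stratify depends on how department relates to the outreach scheme.
Nothing the outreach scheme does changes department; the imbalance is an allocation artefact. With department also predicting the outcome, the pooled figure is confounded, and the within-stratum comparison is the causal one.
Within each level — Business: 62.4% vs 69.9%; History: 16.9% vs 31.2% — the standard information pack is higher every time.

decreases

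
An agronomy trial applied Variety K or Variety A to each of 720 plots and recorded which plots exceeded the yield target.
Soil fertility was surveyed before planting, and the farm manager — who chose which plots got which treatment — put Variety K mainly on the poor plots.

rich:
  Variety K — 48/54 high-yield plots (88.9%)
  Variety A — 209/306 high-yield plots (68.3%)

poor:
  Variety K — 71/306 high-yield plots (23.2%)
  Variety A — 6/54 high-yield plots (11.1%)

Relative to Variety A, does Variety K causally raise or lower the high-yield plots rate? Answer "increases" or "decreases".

The soil fertility-specific comparison favours Variety K throughout, but the pooled figures favour Variety A. The question is whether to condition on soil fertility.
The imbalance in soil fertility arose from how plots were allocated, not from anything the variety did; and soil fertility independently affects the outcome. The pooled gap is confounded — condition on soil fertility.
Within each level — rich: 88.9% vs 68.3%; poor: 23.2% vs 11.1% — Variety K is higher every time.

increases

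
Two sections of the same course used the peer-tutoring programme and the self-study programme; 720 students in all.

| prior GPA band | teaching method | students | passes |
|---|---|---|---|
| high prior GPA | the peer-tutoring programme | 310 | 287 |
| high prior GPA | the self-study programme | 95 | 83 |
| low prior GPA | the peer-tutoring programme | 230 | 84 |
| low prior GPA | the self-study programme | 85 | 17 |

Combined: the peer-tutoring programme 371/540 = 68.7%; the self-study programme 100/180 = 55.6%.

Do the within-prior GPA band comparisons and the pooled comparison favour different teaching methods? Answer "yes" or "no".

no

Within each prior GPA band level (high prior GPA 92.6% vs 87.4%; low prior GPA 36.5% vs 20.0%), the peer-tutoring programme has the higher rate every time. Pooled: 68.7% vs 55.6% — the peer-tutoring programme has the higher rate overall. They agree.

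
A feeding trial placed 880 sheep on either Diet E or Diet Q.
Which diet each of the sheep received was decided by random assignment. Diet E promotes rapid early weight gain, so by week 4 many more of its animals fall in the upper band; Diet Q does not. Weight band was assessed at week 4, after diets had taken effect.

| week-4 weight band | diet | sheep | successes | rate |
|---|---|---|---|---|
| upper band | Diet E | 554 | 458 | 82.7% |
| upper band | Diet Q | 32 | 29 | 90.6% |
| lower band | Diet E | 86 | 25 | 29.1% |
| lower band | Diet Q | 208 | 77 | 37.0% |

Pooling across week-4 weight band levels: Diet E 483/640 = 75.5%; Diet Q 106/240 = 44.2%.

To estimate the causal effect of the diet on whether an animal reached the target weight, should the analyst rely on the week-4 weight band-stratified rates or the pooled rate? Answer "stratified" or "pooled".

pooled

Diet Q is higher inside every week-4 weight band stratum but Diet E is higher in aggregate. Whether to stratify depends on how week-4 weight band relates to the diet.
Week-4 weight band here is a post-treatment variable shaped by the diet; conditioning on it would introduce bias rather than remove it. The overall comparison is the causal one.
Pooled: Diet E 75.5% vs Diet Q 44.2%; Diet E is higher overall.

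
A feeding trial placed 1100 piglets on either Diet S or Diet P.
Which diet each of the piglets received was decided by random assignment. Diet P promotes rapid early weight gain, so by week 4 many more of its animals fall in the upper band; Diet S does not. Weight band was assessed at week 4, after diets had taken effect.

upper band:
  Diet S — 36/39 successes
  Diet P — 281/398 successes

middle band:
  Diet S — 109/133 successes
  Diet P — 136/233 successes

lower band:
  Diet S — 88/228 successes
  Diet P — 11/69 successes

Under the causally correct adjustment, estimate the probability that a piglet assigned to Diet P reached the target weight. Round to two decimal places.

Within every week-4 weight band level Diet S has the higher rate, yet pooled Diet P does — Simpson's reversal.
Week-4 weight band is downstream of the diet. One should not condition on a consequence of treatment, so the overall rates are the right comparison.
So P(outcome | do(Diet P)) is just the pooled rate for Diet P: 428/700 = 0.611.

0.61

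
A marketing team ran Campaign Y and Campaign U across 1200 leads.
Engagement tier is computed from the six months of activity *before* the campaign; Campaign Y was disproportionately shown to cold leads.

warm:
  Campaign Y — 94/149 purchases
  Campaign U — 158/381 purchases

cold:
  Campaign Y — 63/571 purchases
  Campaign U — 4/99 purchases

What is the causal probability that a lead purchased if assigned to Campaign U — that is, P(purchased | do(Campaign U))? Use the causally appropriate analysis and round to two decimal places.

Since engagement tier is a pre-existing factor (not a product of the campaign) and it affects the outcome on its own, it is a confounder. The stratified rates, not the pooled rate, identify the causal effect.
Standardising Campaign U to the population engagement tier mix: 0.442·158/381 + 0.558·4/99 = 0.206.

0.21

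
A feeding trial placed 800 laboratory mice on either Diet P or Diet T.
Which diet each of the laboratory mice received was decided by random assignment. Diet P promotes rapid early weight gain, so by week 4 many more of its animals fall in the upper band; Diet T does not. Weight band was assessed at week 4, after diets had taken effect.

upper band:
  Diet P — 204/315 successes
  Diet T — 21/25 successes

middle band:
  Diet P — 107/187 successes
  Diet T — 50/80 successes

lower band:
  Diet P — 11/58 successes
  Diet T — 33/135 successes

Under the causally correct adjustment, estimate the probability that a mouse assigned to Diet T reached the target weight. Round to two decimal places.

Week-4 weight band here is a post-treatment variable shaped by the diet; conditioning on it would introduce bias rather than remove it. The overall comparison is the causal one.
So P(outcome | do(Diet T)) is just the pooled rate for Diet T: 104/240 = 0.433.

0.43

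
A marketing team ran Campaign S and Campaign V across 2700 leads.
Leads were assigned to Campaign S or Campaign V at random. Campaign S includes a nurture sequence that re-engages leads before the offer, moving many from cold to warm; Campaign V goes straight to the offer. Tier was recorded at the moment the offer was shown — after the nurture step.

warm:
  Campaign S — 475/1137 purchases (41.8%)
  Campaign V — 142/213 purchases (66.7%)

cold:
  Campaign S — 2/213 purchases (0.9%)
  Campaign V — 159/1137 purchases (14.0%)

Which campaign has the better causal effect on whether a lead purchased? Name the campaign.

Engagement tier here is a post-treatment variable shaped by the campaign; conditioning on it would introduce bias rather than remove it. The overall comparison is the causal one.
Pooled: Campaign S 35.3% vs Campaign V 22.3%; Campaign S is higher overall.

Campaign S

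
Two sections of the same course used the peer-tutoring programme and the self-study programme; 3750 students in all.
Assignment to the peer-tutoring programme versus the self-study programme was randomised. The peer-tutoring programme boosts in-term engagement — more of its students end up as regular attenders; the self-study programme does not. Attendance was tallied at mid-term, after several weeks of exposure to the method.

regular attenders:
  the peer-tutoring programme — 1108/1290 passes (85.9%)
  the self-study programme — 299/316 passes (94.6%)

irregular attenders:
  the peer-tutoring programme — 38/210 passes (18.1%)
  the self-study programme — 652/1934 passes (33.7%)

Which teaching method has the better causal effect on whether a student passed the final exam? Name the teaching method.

Mid-term attendance here is a post-treatment variable shaped by the teaching method; conditioning on it would introduce bias rather than remove it. The overall comparison is the causal one.
Pooled: the peer-tutoring programme 76.4% vs the self-study programme 42.3%; the peer-tutoring programme is higher overall.

the peer-tutoring programme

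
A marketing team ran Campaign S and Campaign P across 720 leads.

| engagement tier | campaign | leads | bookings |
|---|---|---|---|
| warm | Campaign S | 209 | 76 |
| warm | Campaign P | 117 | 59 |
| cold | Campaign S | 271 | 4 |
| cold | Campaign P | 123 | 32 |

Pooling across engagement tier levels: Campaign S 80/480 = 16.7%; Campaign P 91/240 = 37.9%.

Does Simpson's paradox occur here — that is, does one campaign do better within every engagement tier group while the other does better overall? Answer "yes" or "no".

no

Within each engagement tier level (warm 36.4% vs 50.4%; cold 1.5% vs 26.0%), Campaign P has the higher rate every time. Pooled: 16.7% vs 37.9% — Campaign P has the higher rate overall. They agree.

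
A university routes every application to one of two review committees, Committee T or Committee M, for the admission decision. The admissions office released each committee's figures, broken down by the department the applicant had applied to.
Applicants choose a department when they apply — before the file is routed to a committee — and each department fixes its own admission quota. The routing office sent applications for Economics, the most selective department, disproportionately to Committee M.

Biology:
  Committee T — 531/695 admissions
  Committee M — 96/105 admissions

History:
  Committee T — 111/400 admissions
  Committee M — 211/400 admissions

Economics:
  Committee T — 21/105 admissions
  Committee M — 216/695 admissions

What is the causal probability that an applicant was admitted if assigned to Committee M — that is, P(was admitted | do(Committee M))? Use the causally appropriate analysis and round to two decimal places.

0.58

Within every department level Committee M has the higher rate, yet pooled Committee T does — Simpson's reversal.
Department is set before the review committee has any effect — it is not caused by the review committee — and it independently drives the outcome. That makes it a confounder, so the causal comparison is within department levels.
Standardising Committee M to the population department mix: 0.333·96/105 + 0.333·211/400 + 0.333·216/695 = 0.584.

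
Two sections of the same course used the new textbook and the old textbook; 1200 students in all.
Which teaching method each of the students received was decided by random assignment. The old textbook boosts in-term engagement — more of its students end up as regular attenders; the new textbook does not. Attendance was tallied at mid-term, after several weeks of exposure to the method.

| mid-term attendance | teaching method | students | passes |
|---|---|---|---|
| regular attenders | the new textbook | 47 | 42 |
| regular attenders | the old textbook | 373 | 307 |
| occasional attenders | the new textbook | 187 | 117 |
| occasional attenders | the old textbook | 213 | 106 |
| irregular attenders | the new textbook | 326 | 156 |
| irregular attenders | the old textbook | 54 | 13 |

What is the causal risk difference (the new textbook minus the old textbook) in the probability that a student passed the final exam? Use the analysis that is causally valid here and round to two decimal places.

Mid-term attendance here is a post-treatment variable shaped by the teaching method; conditioning on it would introduce bias rather than remove it. The overall comparison is the causal one.
The causal difference is the pooled difference: 0.562 − 0.666 = -0.103.

-0.10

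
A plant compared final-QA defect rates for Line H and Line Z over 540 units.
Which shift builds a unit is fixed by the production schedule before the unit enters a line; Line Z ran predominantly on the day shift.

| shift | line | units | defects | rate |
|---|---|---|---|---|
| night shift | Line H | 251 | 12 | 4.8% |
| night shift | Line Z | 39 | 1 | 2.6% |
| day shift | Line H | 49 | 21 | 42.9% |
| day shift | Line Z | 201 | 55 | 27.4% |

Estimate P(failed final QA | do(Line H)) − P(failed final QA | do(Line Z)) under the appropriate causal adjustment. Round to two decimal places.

Here shift is a common cause — it drives both which line a case falls under and the outcome. The crude comparison mixes populations; the stratum-specific rates are the causally relevant ones.
Adjusting over the population distribution of shift: 0.537·(0.048−0.026) + 0.463·(0.429−0.274) = +0.084.

+0.08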